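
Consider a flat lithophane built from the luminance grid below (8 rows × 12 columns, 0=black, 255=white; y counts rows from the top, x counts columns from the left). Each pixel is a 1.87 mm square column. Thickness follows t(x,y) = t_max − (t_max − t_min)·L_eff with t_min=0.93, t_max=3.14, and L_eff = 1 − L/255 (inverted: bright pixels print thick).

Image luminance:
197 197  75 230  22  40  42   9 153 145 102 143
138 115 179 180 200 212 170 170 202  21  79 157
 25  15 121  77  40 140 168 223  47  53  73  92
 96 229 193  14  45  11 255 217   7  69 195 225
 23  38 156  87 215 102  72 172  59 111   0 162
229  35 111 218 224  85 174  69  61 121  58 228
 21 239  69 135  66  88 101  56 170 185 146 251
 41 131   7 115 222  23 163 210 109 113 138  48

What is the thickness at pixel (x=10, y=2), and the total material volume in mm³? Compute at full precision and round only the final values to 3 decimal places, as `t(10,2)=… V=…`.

span = t_max - t_min = 3.14 - 0.93 = 2.210
L(10,2) = 73, L_eff = 1 - 73/255 = 0.713725 (inverted)
t(10,2) = 3.14 - 2.210·0.713725 = 1.563
Σt over all 8·12 pixels = 56593/300 ≈ 188.6433333
V = pitch²·Σt = 1.87²·56593/300 = 659.667

t(10,2)=1.563 V=659.667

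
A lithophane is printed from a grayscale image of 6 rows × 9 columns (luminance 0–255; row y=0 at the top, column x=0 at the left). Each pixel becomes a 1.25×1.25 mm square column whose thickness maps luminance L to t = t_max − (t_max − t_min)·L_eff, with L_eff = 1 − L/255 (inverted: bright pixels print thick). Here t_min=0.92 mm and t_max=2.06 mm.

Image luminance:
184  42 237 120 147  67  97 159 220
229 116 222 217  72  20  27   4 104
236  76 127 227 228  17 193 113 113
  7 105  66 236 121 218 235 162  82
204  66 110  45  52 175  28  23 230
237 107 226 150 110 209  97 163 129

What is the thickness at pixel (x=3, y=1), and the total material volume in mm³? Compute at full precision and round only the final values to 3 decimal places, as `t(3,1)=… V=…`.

t(3,1)=1.890 V=127.968

span = t_max - t_min = 2.06 - 0.92 = 1.140
L(3,1) = 217, L_eff = 1 - 217/255 = 0.149020 (inverted)
t(3,1) = 2.06 - 1.140·0.149020 = 1.890
Σt over all 6·9 pixels = 348073/4250 ≈ 81.8995294
V = pitch²·Σt = 1.25²·348073/4250 = 127.968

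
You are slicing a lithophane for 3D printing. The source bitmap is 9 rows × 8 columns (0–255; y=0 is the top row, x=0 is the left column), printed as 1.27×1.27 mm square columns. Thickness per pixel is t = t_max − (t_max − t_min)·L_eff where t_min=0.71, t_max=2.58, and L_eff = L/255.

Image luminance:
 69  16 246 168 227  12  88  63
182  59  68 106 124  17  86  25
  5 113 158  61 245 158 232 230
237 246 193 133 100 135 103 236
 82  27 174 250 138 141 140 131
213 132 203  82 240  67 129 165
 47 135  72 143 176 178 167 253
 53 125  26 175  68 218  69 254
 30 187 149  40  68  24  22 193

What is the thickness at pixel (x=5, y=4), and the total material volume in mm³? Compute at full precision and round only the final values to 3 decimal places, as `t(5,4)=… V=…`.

span = t_max - t_min = 2.58 - 0.71 = 1.870
L(5,4) = 141, L_eff = 141/255 = 0.552941
t(5,4) = 2.58 - 1.870·0.552941 = 1.546
Σt over all 9·8 pixels = 117.362
V = pitch²·Σt = 1.27²·117.362 = 189.293

t(5,4)=1.546 V=189.293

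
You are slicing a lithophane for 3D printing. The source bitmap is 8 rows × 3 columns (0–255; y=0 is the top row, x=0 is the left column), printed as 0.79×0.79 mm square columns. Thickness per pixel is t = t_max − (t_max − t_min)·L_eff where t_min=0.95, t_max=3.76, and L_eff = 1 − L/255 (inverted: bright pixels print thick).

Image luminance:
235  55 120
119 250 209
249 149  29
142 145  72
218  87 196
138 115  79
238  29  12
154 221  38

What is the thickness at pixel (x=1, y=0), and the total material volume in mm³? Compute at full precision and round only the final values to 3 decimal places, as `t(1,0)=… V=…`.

span = t_max - t_min = 3.76 - 0.95 = 2.810
L(1,0) = 55, L_eff = 1 - 55/255 = 0.784314 (inverted)
t(1,0) = 3.76 - 2.810·0.784314 = 1.556
Σt over all 8·3 pixels = 1508419/25500 ≈ 59.1536863
V = pitch²·Σt = 0.79²·1508419/25500 = 36.918

t(1,0)=1.556 V=36.918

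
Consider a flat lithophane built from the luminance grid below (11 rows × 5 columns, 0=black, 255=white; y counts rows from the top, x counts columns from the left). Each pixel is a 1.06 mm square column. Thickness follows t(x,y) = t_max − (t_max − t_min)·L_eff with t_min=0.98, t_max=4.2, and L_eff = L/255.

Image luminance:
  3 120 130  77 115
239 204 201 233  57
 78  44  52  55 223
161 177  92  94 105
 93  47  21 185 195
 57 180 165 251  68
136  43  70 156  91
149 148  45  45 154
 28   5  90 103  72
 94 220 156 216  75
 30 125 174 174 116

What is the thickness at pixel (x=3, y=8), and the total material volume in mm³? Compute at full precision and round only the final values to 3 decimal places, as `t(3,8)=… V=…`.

span = t_max - t_min = 4.2 - 0.98 = 3.220
L(3,8) = 103, L_eff = 103/255 = 0.403922
t(3,8) = 4.2 - 3.220·0.403922 = 2.899
Σt over all 11·5 pixels = 1908893/12750 ≈ 149.7170980
V = pitch²·Σt = 1.06²·1908893/12750 = 168.222

t(3,8)=2.899 V=168.222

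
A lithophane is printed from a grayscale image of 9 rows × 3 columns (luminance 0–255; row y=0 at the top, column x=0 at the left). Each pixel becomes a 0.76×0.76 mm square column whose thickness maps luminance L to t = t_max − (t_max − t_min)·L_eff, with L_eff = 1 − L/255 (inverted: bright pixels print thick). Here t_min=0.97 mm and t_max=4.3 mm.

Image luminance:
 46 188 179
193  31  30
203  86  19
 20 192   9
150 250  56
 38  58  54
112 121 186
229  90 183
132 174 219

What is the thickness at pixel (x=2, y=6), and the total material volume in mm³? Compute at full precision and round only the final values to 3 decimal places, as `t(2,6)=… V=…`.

span = t_max - t_min = 4.3 - 0.97 = 3.330
L(2,6) = 186, L_eff = 1 - 186/255 = 0.270588 (inverted)
t(2,6) = 4.3 - 3.330·0.270588 = 3.399
Σt over all 9·3 pixels = 583143/8500 ≈ 68.6050588
V = pitch²·Σt = 0.76²·583143/8500 = 39.626

t(2,6)=3.399 V=39.626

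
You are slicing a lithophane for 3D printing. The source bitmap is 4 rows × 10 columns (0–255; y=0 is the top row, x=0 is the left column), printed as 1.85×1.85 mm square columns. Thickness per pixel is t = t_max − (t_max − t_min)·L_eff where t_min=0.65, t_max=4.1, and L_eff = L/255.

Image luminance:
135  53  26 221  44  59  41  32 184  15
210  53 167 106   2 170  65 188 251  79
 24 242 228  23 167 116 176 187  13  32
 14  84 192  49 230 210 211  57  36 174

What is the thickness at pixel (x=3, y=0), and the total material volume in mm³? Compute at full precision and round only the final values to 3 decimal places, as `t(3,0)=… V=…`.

span = t_max - t_min = 4.1 - 0.65 = 3.450
L(3,0) = 221, L_eff = 221/255 = 0.866667
t(3,0) = 4.1 - 3.450·0.866667 = 1.110
Σt over all 4·10 pixels = 86891/850 ≈ 102.2247059
V = pitch²·Σt = 1.85²·86891/850 = 349.864

t(3,0)=1.110 V=349.864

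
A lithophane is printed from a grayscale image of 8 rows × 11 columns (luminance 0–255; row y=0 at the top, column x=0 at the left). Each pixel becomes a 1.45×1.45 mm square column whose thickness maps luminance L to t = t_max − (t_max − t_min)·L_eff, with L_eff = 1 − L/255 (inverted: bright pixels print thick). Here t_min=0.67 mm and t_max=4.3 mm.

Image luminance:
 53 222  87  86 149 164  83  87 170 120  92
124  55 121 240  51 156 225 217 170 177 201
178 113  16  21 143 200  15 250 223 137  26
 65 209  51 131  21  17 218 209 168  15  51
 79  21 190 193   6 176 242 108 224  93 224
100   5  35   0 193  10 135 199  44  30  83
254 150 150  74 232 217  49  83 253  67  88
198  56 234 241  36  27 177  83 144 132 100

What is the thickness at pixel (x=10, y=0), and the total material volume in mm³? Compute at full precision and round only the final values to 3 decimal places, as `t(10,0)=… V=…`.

span = t_max - t_min = 4.3 - 0.67 = 3.630
L(10,0) = 92, L_eff = 1 - 92/255 = 0.639216 (inverted)
t(10,0) = 4.3 - 3.630·0.639216 = 1.980
Σt over all 8·11 pixels = 913781/4250 ≈ 215.0072941
V = pitch²·Σt = 1.45²·913781/4250 = 452.053

t(10,0)=1.980 V=452.053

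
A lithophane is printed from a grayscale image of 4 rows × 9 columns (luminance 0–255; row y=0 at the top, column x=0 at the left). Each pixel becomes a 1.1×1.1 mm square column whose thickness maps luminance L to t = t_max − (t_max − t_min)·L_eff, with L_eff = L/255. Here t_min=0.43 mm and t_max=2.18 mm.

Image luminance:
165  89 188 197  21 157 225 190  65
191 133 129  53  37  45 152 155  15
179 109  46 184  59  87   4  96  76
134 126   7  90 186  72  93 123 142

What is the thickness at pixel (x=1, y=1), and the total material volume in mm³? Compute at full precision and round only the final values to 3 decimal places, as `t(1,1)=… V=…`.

t(1,1)=1.267 V=61.579

span = t_max - t_min = 2.18 - 0.43 = 1.750
L(1,1) = 133, L_eff = 133/255 = 0.521569
t(1,1) = 2.18 - 1.750·0.521569 = 1.267
Σt over all 4·9 pixels = 21629/425 ≈ 50.8917647
V = pitch²·Σt = 1.1²·21629/425 = 61.579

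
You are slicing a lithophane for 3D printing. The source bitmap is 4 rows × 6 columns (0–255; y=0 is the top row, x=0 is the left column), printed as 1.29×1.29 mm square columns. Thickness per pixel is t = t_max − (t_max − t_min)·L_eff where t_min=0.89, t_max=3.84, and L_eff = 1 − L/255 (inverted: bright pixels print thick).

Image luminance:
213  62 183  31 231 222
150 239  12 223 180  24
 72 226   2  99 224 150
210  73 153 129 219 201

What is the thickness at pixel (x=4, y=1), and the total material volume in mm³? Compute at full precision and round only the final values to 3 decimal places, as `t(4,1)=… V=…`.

t(4,1)=2.972 V=103.464

span = t_max - t_min = 3.84 - 0.89 = 2.950
L(4,1) = 180, L_eff = 1 - 180/255 = 0.294118 (inverted)
t(4,1) = 3.84 - 2.950·0.294118 = 2.972
Σt over all 4·6 pixels = 26424/425 ≈ 62.1741176
V = pitch²·Σt = 1.29²·26424/425 = 103.464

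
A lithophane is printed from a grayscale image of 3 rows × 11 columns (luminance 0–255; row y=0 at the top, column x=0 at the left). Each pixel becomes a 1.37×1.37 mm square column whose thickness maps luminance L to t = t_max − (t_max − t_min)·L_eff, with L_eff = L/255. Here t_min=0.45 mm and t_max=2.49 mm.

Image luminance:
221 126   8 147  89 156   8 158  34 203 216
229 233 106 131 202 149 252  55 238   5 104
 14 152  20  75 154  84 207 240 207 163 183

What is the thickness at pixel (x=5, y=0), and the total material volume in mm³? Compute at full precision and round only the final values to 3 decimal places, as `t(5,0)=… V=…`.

t(5,0)=1.242 V=85.620

span = t_max - t_min = 2.49 - 0.45 = 2.040
L(5,0) = 156, L_eff = 156/255 = 0.611765
t(5,0) = 2.49 - 2.040·0.611765 = 1.242
Σt over all 3·11 pixels = 45.618
V = pitch²·Σt = 1.37²·45.618 = 85.620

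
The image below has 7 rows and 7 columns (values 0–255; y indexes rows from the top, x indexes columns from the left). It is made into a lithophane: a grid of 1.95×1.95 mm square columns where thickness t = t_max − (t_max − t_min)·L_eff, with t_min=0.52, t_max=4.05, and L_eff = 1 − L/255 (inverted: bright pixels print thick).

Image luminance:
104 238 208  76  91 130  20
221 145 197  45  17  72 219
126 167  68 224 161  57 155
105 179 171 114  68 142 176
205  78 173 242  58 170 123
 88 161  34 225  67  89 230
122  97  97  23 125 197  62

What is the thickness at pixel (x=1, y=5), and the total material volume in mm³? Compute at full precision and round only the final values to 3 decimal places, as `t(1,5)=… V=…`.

t(1,5)=2.749 V=431.774

span = t_max - t_min = 4.05 - 0.52 = 3.530
L(1,5) = 161, L_eff = 1 - 161/255 = 0.368627 (inverted)
t(1,5) = 4.05 - 3.530·0.368627 = 2.749
Σt over all 7·7 pixels = 1447763/12750 ≈ 113.5500392
V = pitch²·Σt = 1.95²·1447763/12750 = 431.774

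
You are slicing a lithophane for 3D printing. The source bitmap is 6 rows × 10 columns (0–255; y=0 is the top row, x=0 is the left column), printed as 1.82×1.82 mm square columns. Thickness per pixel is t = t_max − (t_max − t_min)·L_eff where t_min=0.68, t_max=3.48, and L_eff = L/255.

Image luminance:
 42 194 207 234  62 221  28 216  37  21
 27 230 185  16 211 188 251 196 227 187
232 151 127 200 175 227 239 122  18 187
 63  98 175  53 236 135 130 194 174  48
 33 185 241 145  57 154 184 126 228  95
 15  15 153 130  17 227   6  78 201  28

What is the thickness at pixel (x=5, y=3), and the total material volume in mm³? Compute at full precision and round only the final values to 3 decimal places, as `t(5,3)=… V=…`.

t(5,3)=1.998 V=390.401

span = t_max - t_min = 3.48 - 0.68 = 2.800
L(5,3) = 135, L_eff = 135/255 = 0.529412
t(5,3) = 3.48 - 2.800·0.529412 = 1.998
Σt over all 6·10 pixels = 150272/1275 ≈ 117.8603922
V = pitch²·Σt = 1.82²·150272/1275 = 390.401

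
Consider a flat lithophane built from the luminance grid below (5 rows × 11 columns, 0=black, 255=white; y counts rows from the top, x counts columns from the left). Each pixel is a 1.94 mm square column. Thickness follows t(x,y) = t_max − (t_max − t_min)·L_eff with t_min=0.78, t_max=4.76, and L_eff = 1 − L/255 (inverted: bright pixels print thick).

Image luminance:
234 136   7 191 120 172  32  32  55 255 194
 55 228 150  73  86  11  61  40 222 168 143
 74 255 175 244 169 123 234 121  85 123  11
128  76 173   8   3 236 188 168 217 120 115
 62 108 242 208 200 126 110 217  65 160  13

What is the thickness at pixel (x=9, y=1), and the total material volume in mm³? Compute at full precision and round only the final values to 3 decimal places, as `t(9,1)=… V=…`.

span = t_max - t_min = 4.76 - 0.78 = 3.980
L(9,1) = 168, L_eff = 1 - 168/255 = 0.341176 (inverted)
t(9,1) = 4.76 - 3.980·0.341176 = 3.402
Σt over all 5·11 pixels = 1984153/12750 ≈ 155.6198431
V = pitch²·Σt = 1.94²·1984153/12750 = 585.691

t(9,1)=3.402 V=585.691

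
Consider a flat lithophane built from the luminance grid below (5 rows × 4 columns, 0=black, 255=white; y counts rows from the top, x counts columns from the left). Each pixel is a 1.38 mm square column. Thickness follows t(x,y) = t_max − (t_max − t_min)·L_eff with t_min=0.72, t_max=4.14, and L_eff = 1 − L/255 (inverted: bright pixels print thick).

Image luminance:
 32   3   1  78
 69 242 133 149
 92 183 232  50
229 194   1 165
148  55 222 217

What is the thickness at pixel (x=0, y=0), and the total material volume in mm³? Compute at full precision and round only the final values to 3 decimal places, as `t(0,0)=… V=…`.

span = t_max - t_min = 4.14 - 0.72 = 3.420
L(0,0) = 32, L_eff = 1 - 32/255 = 0.874510 (inverted)
t(0,0) = 4.14 - 3.420·0.874510 = 1.149
Σt over all 5·4 pixels = 40683/850 ≈ 47.8623529
V = pitch²·Σt = 1.38²·40683/850 = 91.149

t(0,0)=1.149 V=91.149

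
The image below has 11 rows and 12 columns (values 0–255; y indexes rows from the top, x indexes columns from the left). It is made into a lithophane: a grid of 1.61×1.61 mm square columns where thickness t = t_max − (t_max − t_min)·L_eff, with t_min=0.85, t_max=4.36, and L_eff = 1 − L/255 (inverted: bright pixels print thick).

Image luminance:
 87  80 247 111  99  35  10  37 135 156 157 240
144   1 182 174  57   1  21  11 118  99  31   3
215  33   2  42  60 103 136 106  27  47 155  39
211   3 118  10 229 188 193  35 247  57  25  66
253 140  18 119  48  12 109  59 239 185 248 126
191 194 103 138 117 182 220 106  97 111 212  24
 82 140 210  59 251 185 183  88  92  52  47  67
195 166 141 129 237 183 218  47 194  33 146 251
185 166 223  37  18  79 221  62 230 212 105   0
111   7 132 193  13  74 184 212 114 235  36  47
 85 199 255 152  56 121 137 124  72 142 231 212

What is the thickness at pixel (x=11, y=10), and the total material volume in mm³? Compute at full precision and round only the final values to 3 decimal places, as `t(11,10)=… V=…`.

t(11,10)=3.768 V=858.566

span = t_max - t_min = 4.36 - 0.85 = 3.510
L(11,10) = 212, L_eff = 1 - 212/255 = 0.168627 (inverted)
t(11,10) = 4.36 - 3.510·0.168627 = 3.768
Σt over all 11·12 pixels = 331.224
V = pitch²·Σt = 1.61²·331.224 = 858.566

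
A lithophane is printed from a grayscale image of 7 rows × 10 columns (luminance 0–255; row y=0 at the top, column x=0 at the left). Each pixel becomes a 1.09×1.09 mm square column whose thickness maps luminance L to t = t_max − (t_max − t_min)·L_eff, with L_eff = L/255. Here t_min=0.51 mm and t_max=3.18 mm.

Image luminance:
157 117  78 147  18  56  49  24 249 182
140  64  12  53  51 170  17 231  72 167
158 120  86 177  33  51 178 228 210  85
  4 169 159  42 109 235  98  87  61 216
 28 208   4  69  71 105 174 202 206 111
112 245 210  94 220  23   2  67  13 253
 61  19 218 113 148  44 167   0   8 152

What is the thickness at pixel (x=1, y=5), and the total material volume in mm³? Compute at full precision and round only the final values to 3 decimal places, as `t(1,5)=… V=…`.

t(1,5)=0.615 V=166.107

span = t_max - t_min = 3.18 - 0.51 = 2.670
L(1,5) = 245, L_eff = 245/255 = 0.960784
t(1,5) = 3.18 - 2.670·0.960784 = 0.615
Σt over all 7·10 pixels = 1188377/8500 ≈ 139.8090588
V = pitch²·Σt = 1.09²·1188377/8500 = 166.107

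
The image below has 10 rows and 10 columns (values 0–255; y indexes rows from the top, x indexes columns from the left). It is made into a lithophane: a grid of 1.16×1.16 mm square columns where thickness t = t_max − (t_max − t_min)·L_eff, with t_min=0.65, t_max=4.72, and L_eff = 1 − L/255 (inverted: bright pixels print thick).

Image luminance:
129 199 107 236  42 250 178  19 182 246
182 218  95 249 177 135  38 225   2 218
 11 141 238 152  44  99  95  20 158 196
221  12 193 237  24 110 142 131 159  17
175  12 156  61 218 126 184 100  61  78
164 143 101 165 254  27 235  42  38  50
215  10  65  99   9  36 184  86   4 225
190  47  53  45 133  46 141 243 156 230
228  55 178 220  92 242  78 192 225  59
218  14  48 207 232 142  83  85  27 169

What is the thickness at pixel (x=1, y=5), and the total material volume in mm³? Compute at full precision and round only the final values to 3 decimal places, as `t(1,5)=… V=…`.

t(1,5)=2.932 V=365.116

span = t_max - t_min = 4.72 - 0.65 = 4.070
L(1,5) = 143, L_eff = 1 - 143/255 = 0.439216 (inverted)
t(1,5) = 4.72 - 4.070·0.439216 = 2.932
Σt over all 10·10 pixels = 1729799/6375 ≈ 271.3410196
V = pitch²·Σt = 1.16²·1729799/6375 = 365.116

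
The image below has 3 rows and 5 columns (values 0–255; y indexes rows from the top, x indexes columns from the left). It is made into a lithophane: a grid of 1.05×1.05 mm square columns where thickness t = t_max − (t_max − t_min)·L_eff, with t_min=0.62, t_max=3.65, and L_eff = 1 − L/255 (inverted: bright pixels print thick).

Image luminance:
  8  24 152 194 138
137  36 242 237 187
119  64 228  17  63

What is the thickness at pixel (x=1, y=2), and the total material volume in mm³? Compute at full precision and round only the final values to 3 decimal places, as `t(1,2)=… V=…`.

span = t_max - t_min = 3.65 - 0.62 = 3.030
L(1,2) = 64, L_eff = 1 - 64/255 = 0.749020 (inverted)
t(1,2) = 3.65 - 3.030·0.749020 = 1.380
Σt over all 3·5 pixels = 66374/2125 ≈ 31.2348235
V = pitch²·Σt = 1.05²·66374/2125 = 34.436

t(1,2)=1.380 V=34.436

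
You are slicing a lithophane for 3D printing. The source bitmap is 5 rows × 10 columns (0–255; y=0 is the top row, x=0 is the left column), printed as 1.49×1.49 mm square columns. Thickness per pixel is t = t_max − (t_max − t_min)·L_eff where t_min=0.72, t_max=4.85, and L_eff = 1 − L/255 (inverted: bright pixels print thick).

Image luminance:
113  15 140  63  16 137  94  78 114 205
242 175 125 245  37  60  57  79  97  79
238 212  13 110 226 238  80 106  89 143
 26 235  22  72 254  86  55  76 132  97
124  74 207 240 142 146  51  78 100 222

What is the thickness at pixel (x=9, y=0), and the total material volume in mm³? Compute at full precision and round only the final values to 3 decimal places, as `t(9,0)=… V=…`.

span = t_max - t_min = 4.85 - 0.72 = 4.130
L(9,0) = 205, L_eff = 1 - 205/255 = 0.196078 (inverted)
t(9,0) = 4.85 - 4.130·0.196078 = 4.040
Σt over all 5·10 pixels = 684569/5100 ≈ 134.2292157
V = pitch²·Σt = 1.49²·684569/5100 = 298.002

t(9,0)=4.040 V=298.002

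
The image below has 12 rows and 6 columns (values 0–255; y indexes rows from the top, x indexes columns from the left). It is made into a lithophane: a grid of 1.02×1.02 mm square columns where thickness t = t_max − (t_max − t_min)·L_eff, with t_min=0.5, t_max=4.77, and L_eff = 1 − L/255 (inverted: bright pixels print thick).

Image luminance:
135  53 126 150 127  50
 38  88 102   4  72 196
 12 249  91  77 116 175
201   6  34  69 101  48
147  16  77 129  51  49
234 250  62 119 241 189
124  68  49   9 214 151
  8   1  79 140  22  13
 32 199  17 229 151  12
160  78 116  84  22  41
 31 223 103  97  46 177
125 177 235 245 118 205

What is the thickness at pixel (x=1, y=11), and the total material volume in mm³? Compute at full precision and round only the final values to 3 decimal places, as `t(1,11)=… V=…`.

span = t_max - t_min = 4.77 - 0.5 = 4.270
L(1,11) = 177, L_eff = 1 - 177/255 = 0.305882 (inverted)
t(1,11) = 4.77 - 4.270·0.305882 = 3.464
Σt over all 12·6 pixels = 839899/5100 ≈ 164.6860784
V = pitch²·Σt = 1.02²·839899/5100 = 171.339

t(1,11)=3.464 V=171.339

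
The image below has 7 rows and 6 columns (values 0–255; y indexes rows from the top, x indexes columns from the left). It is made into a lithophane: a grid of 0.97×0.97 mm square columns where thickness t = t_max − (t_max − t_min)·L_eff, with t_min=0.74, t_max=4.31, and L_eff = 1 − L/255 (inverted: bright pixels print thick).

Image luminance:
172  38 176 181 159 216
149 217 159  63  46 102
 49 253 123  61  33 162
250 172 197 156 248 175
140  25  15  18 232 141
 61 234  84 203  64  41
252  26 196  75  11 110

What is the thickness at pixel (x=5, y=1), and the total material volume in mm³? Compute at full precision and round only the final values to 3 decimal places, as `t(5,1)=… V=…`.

span = t_max - t_min = 4.31 - 0.74 = 3.570
L(5,1) = 102, L_eff = 1 - 102/255 = 0.600000 (inverted)
t(5,1) = 4.31 - 3.570·0.600000 = 2.168
Σt over all 7·6 pixels = 107.87
V = pitch²·Σt = 0.97²·107.87 = 101.495

t(5,1)=2.168 V=101.495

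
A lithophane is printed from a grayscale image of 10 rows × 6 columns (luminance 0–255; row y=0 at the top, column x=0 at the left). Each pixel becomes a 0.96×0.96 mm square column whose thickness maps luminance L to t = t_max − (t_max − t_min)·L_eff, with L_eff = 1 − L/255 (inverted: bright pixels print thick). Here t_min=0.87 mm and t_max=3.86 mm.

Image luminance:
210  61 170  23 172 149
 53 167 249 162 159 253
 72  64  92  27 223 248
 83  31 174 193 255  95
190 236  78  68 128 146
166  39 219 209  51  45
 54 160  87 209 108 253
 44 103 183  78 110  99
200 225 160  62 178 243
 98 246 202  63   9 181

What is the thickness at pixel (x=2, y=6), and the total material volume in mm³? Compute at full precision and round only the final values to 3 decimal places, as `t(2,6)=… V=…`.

t(2,6)=1.890 V=137.961

span = t_max - t_min = 3.86 - 0.87 = 2.990
L(2,6) = 87, L_eff = 1 - 87/255 = 0.658824 (inverted)
t(2,6) = 3.86 - 2.990·0.658824 = 1.890
Σt over all 10·6 pixels = 763457/5100 ≈ 149.6974510
V = pitch²·Σt = 0.96²·763457/5100 = 137.961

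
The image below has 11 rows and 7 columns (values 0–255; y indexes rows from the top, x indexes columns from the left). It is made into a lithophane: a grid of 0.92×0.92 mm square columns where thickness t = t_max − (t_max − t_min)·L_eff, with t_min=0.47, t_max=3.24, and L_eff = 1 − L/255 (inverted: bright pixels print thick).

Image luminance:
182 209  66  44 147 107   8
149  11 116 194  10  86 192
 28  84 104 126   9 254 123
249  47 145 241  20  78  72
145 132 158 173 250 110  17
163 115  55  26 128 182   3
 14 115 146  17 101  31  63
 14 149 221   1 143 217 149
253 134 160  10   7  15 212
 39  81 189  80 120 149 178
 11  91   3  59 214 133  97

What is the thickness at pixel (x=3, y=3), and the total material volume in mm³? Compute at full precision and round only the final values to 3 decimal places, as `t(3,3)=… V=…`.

t(3,3)=3.088 V=107.624

span = t_max - t_min = 3.24 - 0.47 = 2.770
L(3,3) = 241, L_eff = 1 - 241/255 = 0.054902 (inverted)
t(3,3) = 3.24 - 2.770·0.054902 = 3.088
Σt over all 11·7 pixels = 3242443/25500 ≈ 127.1546275
V = pitch²·Σt = 0.92²·3242443/25500 = 107.624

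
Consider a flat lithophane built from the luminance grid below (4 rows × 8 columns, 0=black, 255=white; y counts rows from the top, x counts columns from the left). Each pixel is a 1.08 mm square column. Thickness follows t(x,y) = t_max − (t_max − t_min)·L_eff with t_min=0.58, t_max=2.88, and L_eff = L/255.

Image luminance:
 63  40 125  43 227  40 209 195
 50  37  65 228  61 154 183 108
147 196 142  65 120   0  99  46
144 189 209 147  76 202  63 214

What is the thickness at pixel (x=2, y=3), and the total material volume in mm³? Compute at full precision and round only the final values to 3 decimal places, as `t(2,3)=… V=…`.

t(2,3)=0.995 V=66.602

span = t_max - t_min = 2.88 - 0.58 = 2.300
L(2,3) = 209, L_eff = 209/255 = 0.819608
t(2,3) = 2.88 - 2.300·0.819608 = 0.995
Σt over all 4·8 pixels = 145607/2550 ≈ 57.1007843
V = pitch²·Σt = 1.08²·145607/2550 = 66.602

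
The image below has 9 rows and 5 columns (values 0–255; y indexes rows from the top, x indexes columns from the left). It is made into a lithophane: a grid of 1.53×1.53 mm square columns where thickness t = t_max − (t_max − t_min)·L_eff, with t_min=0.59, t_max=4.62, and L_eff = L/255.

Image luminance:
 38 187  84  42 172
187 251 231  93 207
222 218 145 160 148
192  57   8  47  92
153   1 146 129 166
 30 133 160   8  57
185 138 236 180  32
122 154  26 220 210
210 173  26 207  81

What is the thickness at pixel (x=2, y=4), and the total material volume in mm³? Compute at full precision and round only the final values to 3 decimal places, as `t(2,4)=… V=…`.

t(2,4)=2.313 V=266.033

span = t_max - t_min = 4.62 - 0.59 = 4.030
L(2,4) = 146, L_eff = 146/255 = 0.572549
t(2,4) = 4.62 - 4.030·0.572549 = 2.313
Σt over all 9·5 pixels = 482993/4250 ≈ 113.6454118
V = pitch²·Σt = 1.53²·482993/4250 = 266.033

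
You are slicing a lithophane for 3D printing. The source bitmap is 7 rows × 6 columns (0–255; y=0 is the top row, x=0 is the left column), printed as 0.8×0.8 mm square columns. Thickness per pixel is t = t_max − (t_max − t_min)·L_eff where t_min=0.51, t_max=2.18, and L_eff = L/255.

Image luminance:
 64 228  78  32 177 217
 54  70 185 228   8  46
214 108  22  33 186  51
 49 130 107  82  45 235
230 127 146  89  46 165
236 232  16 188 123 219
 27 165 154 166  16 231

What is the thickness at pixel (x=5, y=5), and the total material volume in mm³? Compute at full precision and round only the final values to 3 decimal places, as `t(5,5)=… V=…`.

t(5,5)=0.746 V=36.698

span = t_max - t_min = 2.18 - 0.51 = 1.670
L(5,5) = 219, L_eff = 219/255 = 0.858824
t(5,5) = 2.18 - 1.670·0.858824 = 0.746
Σt over all 7·6 pixels = 292441/5100 ≈ 57.3413725
V = pitch²·Σt = 0.8²·292441/5100 = 36.698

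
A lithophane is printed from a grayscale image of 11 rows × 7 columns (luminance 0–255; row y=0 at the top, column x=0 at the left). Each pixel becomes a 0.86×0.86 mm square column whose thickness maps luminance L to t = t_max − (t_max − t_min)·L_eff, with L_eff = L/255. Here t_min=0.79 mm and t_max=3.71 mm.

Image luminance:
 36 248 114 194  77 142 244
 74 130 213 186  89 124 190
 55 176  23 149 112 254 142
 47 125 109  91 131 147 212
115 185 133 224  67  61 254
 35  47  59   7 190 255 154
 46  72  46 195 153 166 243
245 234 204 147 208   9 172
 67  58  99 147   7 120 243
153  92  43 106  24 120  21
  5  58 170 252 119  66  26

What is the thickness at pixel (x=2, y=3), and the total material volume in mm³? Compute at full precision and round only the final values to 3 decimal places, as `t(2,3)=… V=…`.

span = t_max - t_min = 3.71 - 0.79 = 2.920
L(2,3) = 109, L_eff = 109/255 = 0.427451
t(2,3) = 3.71 - 2.920·0.427451 = 2.462
Σt over all 11·7 pixels = 1478611/8500 ≈ 173.9542353
V = pitch²·Σt = 0.86²·1478611/8500 = 128.657

t(2,3)=2.462 V=128.657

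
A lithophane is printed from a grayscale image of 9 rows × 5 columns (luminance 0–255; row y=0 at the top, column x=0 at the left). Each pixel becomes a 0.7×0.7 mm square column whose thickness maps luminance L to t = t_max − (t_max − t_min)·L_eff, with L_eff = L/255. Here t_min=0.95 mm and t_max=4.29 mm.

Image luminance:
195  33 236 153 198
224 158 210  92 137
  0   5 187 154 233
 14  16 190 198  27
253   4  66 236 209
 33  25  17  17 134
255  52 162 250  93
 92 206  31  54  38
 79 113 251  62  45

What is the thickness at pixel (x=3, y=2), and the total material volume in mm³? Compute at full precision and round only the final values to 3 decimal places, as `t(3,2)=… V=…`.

span = t_max - t_min = 4.29 - 0.95 = 3.340
L(3,2) = 154, L_eff = 154/255 = 0.603922
t(3,2) = 4.29 - 3.340·0.603922 = 2.273
Σt over all 9·5 pixels = 3106817/25500 ≈ 121.8359608
V = pitch²·Σt = 0.7²·3106817/25500 = 59.700

t(3,2)=2.273 V=59.700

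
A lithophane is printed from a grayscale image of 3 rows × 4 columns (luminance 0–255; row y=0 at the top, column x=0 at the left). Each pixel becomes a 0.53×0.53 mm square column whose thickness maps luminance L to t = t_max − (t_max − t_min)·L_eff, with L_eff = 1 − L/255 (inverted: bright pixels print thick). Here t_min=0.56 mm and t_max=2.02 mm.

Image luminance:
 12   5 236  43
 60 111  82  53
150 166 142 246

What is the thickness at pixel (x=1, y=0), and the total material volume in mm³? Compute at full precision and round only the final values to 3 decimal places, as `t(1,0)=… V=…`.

t(1,0)=0.589 V=3.988

span = t_max - t_min = 2.02 - 0.56 = 1.460
L(1,0) = 5, L_eff = 1 - 5/255 = 0.980392 (inverted)
t(1,0) = 2.02 - 1.460·0.980392 = 0.589
Σt over all 3·4 pixels = 90509/6375 ≈ 14.1974902
V = pitch²·Σt = 0.53²·90509/6375 = 3.988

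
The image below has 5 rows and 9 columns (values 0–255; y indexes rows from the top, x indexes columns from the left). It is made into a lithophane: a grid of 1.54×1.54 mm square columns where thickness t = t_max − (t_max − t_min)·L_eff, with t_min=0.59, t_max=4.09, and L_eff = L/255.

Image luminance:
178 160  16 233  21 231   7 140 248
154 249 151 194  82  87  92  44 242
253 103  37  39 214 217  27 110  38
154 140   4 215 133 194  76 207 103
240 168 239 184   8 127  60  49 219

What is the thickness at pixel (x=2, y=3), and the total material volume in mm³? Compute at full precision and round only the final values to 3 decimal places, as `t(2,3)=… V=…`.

span = t_max - t_min = 4.09 - 0.59 = 3.500
L(2,3) = 4, L_eff = 4/255 = 0.015686
t(2,3) = 4.09 - 3.500·0.015686 = 4.035
Σt over all 5·9 pixels = 34171/340 ≈ 100.5029412
V = pitch²·Σt = 1.54²·34171/340 = 238.353

t(2,3)=4.035 V=238.353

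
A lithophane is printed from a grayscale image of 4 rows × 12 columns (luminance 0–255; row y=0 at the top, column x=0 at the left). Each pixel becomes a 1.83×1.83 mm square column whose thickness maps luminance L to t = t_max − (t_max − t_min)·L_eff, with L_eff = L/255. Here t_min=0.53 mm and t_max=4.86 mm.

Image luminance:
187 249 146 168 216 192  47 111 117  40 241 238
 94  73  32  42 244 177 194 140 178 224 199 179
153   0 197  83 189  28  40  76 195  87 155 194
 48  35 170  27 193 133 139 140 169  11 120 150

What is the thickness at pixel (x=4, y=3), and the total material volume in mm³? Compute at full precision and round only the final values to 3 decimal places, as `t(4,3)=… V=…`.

t(4,3)=1.583 V=413.879

span = t_max - t_min = 4.86 - 0.53 = 4.330
L(4,3) = 193, L_eff = 193/255 = 0.756863
t(4,3) = 4.86 - 4.330·0.756863 = 1.583
Σt over all 4·12 pixels = 9269/75 ≈ 123.5866667
V = pitch²·Σt = 1.83²·9269/75 = 413.879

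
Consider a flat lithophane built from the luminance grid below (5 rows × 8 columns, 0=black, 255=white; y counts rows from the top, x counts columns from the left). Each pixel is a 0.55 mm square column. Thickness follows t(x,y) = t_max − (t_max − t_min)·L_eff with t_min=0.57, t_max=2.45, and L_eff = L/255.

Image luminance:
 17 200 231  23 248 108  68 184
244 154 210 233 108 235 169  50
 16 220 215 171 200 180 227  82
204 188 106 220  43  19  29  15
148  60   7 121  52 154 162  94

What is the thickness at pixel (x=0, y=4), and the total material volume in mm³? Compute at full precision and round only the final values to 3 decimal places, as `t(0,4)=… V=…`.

span = t_max - t_min = 2.45 - 0.57 = 1.880
L(0,4) = 148, L_eff = 148/255 = 0.580392
t(0,4) = 2.45 - 1.880·0.580392 = 1.359
Σt over all 5·8 pixels = 24683/425 ≈ 58.0776471
V = pitch²·Σt = 0.55²·24683/425 = 17.568

t(0,4)=1.359 V=17.568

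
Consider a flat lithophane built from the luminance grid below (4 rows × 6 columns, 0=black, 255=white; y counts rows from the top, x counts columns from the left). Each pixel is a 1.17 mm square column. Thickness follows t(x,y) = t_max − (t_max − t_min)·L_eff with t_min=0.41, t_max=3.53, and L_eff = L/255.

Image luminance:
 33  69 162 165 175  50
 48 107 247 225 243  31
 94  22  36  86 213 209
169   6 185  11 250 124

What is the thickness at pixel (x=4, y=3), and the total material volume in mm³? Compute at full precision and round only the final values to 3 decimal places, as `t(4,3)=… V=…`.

t(4,3)=0.471 V=66.396

span = t_max - t_min = 3.53 - 0.41 = 3.120
L(4,3) = 250, L_eff = 250/255 = 0.980392
t(4,3) = 3.53 - 3.120·0.980392 = 0.471
Σt over all 4·6 pixels = 20614/425 ≈ 48.5035294
V = pitch²·Σt = 1.17²·20614/425 = 66.396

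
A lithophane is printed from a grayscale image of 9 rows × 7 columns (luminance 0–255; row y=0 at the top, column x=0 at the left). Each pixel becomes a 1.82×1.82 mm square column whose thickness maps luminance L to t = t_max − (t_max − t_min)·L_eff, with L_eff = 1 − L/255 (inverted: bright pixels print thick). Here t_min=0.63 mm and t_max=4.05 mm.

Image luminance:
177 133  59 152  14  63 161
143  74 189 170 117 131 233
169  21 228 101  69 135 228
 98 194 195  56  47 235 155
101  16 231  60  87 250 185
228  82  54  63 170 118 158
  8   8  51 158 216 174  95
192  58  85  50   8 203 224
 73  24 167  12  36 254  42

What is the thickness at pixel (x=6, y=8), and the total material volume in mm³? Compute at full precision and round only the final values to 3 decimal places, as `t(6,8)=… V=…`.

span = t_max - t_min = 4.05 - 0.63 = 3.420
L(6,8) = 42, L_eff = 1 - 42/255 = 0.835294 (inverted)
t(6,8) = 4.05 - 3.420·0.835294 = 1.193
Σt over all 9·7 pixels = 1213797/8500 ≈ 142.7996471
V = pitch²·Σt = 1.82²·1213797/8500 = 473.010

t(6,8)=1.193 V=473.010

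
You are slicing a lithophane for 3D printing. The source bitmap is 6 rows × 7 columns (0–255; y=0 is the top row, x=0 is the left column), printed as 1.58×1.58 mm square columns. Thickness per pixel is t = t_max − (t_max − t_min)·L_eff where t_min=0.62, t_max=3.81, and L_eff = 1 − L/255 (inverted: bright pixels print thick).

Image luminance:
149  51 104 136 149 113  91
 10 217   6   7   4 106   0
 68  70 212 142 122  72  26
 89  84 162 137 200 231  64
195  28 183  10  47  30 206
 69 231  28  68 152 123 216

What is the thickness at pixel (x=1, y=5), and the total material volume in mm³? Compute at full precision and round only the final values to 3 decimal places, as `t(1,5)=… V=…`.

span = t_max - t_min = 3.81 - 0.62 = 3.190
L(1,5) = 231, L_eff = 1 - 231/255 = 0.094118 (inverted)
t(1,5) = 3.81 - 3.190·0.094118 = 3.510
Σt over all 6·7 pixels = 517543/6375 ≈ 81.1832157
V = pitch²·Σt = 1.58²·517543/6375 = 202.666

t(1,5)=3.510 V=202.666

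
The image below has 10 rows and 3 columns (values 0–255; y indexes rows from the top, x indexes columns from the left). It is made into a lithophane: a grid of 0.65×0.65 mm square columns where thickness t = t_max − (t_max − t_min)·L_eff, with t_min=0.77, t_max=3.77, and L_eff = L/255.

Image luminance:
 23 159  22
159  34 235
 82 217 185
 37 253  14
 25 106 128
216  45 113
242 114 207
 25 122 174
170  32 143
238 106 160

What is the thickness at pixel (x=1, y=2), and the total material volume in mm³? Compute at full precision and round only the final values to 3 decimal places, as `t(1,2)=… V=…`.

span = t_max - t_min = 3.77 - 0.77 = 3.000
L(1,2) = 217, L_eff = 217/255 = 0.850980
t(1,2) = 3.77 - 3.000·0.850980 = 1.217
Σt over all 10·3 pixels = 2331/34 ≈ 68.5588235
V = pitch²·Σt = 0.65²·2331/34 = 28.966

t(1,2)=1.217 V=28.966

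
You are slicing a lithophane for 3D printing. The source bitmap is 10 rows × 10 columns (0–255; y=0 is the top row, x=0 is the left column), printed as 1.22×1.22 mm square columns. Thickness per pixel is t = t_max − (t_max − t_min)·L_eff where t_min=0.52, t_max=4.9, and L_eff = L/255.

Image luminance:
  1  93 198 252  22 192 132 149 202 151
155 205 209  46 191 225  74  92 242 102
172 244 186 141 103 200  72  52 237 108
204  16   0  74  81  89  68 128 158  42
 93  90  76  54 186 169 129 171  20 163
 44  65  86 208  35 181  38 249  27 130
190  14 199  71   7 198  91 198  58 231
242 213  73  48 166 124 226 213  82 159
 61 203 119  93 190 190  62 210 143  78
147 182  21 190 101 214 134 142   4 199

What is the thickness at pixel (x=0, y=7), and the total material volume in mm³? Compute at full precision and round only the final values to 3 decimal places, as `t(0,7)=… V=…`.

t(0,7)=0.743 V=396.761

span = t_max - t_min = 4.9 - 0.52 = 4.380
L(0,7) = 242, L_eff = 242/255 = 0.949020
t(0,7) = 4.9 - 4.380·0.949020 = 0.743
Σt over all 10·10 pixels = 566458/2125 ≈ 266.5684706
V = pitch²·Σt = 1.22²·566458/2125 = 396.761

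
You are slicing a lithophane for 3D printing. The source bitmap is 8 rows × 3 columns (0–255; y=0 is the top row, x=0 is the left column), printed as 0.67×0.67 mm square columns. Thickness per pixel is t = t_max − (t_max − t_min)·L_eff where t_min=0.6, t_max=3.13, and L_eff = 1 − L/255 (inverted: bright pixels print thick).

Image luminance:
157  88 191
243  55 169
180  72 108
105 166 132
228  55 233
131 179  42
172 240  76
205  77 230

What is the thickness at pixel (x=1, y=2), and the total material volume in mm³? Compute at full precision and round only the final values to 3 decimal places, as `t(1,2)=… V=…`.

span = t_max - t_min = 3.13 - 0.6 = 2.530
L(1,2) = 72, L_eff = 1 - 72/255 = 0.717647 (inverted)
t(1,2) = 3.13 - 2.530·0.717647 = 1.314
Σt over all 8·3 pixels = 210217/4250 ≈ 49.4628235
V = pitch²·Σt = 0.67²·210217/4250 = 22.204

t(1,2)=1.314 V=22.204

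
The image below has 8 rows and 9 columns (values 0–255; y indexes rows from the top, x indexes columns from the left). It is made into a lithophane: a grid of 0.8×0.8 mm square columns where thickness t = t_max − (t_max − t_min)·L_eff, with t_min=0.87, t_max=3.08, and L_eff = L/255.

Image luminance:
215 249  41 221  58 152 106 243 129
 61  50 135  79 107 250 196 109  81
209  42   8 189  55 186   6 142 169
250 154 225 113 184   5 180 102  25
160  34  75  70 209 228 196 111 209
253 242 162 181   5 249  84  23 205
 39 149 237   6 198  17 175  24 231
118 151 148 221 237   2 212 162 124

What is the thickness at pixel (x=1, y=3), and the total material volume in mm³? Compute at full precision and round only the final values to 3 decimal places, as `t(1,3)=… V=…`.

span = t_max - t_min = 3.08 - 0.87 = 2.210
L(1,3) = 154, L_eff = 154/255 = 0.603922
t(1,3) = 3.08 - 2.210·0.603922 = 1.745
Σt over all 8·9 pixels = 136.194
V = pitch²·Σt = 0.8²·136.194 = 87.164

t(1,3)=1.745 V=87.164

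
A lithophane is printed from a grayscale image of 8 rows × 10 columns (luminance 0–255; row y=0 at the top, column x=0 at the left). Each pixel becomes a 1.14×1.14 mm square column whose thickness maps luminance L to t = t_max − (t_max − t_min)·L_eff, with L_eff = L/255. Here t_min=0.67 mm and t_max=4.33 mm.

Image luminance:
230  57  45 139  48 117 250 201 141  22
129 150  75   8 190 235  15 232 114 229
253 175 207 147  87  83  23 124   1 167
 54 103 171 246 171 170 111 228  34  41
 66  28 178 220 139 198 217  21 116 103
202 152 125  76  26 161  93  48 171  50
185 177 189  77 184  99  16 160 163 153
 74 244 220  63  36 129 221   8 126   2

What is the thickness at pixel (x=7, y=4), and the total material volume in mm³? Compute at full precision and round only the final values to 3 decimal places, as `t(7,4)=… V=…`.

t(7,4)=4.029 V=261.058

span = t_max - t_min = 4.33 - 0.67 = 3.660
L(7,4) = 21, L_eff = 21/255 = 0.082353
t(7,4) = 4.33 - 3.660·0.082353 = 4.029
Σt over all 8·10 pixels = 853721/4250 ≈ 200.8755294
V = pitch²·Σt = 1.14²·853721/4250 = 261.058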